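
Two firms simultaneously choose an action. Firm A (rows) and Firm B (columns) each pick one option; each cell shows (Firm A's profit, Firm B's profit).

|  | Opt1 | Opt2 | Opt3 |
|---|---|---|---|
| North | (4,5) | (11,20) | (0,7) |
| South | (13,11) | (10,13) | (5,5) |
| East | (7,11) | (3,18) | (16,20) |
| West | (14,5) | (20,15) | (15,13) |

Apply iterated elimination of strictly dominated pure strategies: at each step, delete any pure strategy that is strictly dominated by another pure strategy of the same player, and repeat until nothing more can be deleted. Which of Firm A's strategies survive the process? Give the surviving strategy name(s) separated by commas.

For Firm A, West strictly dominates North on the remaining columns (Opt1: 14>4, Opt2: 20>11, Opt3: 15>0); eliminate North.
Row South is eliminated: West beats it against every remaining column (Opt1: 14>13, Opt2: 20>10, Opt3: 15>5).
Firm B's strategy Opt1 is strictly dominated by Opt2 (East: 18>11, West: 15>5) and is removed.
Among the remaining strategies, none is strictly dominated by another pure strategy of the same player, so the elimination stops.
Surviving strategies — Firm A: {East, West}; Firm B: {Opt2, Opt3}.

East, West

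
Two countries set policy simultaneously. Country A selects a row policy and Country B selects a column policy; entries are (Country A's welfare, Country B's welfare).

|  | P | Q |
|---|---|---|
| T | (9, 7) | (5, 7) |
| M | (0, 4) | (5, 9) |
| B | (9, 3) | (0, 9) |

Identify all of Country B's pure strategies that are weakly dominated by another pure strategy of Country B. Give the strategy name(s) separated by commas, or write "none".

P is weakly dominated by Q (T: 7=7, M: 9>4, B: 9>3).
Q is not dominated — it holds its own against P at M (9>4).

P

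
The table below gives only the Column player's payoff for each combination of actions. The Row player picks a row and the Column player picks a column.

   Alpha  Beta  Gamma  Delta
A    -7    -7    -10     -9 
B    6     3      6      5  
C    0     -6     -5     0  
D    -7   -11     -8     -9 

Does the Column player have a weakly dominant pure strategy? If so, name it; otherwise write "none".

Alpha vs Beta: A: -7=-7, B: 6>3, C: 0>-6, D: -7>-11.
Alpha vs Gamma: A: -7>-10, B: 6=6, C: 0>-5, D: -7>-8.
Alpha vs Delta: A: -7>-9, B: 6>5, C: 0=0, D: -7>-9.
Alpha is at least as good as every other strategy against every opponent action, so it is weakly dominant.

Alpha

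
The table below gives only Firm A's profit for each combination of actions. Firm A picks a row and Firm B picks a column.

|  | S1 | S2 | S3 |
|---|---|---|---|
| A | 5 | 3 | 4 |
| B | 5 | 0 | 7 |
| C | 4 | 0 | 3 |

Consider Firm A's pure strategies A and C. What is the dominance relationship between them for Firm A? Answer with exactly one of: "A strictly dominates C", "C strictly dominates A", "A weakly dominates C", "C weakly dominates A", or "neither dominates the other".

A strictly dominates C

Compare A to C across every action of Firm B: S1: 5>4, S2: 3>0, S3: 4>3.
Every comparison favours A, so A strictly dominates C.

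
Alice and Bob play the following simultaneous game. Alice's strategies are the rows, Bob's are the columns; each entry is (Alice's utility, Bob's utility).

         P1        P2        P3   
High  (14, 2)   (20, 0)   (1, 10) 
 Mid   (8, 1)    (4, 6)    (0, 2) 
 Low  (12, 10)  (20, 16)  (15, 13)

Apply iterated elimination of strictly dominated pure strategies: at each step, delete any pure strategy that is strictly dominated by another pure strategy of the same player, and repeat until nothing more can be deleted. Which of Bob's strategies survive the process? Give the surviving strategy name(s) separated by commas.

P2, P3

For Alice, High strictly dominates Mid on the remaining columns (P1: 14>8, P2: 20>4, P3: 1>0); eliminate Mid.
For Bob, P3 strictly dominates P1 on the remaining rows (High: 10>2, Low: 13>10); eliminate P1.
Among the remaining strategies, none is strictly dominated by another pure strategy of the same player, so the elimination stops.
Surviving strategies — Alice: {High, Low}; Bob: {P2, P3}.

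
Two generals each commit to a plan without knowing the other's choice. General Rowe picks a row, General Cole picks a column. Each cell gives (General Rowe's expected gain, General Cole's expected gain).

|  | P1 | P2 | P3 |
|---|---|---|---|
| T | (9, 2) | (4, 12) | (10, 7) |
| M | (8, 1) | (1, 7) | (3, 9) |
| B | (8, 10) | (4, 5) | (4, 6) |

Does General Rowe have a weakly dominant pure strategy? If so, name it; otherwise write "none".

T vs M: P1: 9>8, P2: 4>1, P3: 10>3.
T vs B: P1: 9>8, P2: 4=4, P3: 10>4.
T is at least as good as every other strategy against every opponent action, so it is weakly dominant.

T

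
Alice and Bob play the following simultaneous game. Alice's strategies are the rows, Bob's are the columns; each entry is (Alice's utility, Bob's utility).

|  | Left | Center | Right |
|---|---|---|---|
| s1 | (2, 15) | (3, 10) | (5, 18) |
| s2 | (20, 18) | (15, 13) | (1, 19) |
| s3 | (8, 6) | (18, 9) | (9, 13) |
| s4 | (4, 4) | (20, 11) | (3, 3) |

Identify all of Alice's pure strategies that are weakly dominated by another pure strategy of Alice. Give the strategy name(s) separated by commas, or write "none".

s1 is weakly dominated by s3 (Left: 8>2, Center: 18>3, Right: 9>5).
s2: no other strategy beats it everywhere (s1 at Left (20>2); s3 at Left (20>8); s4 at Left (20>4)).
Nothing dominates s3: s1 at Left (8>2); s2 at Center (18>15); s4 at Left (8>4).
s4 is not dominated — it holds its own against s1 at Left (4>2); s2 at Center (20>15); s3 at Center (20>18).

s1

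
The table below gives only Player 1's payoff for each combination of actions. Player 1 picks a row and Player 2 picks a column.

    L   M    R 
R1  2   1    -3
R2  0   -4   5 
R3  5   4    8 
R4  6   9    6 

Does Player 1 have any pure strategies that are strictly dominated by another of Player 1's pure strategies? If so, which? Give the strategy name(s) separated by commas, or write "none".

R1 is strictly dominated by R3 (L: 5>2, M: 4>1, R: 8>-3).
R2 is strictly dominated by R3 (L: 5>0, M: 4>-4, R: 8>5).
R3 is not dominated — it holds its own against R1 at L (5>2); R2 at L (5>0); R4 at R (8>6).
R4 is not dominated — it holds its own against R1 at L (6>2); R2 at L (6>0); R3 at L (6>5).

R1, R2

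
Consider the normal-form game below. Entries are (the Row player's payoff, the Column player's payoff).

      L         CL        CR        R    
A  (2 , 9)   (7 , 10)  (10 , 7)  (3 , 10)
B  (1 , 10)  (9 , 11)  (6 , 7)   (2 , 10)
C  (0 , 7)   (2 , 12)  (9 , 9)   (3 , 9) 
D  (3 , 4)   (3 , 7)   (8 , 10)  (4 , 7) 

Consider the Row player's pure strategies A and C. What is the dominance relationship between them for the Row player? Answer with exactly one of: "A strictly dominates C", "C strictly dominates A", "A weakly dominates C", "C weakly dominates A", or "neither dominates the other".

Compare A to C across each choice by the Column player: L: 2>0, CL: 7>2, CR: 10>9, R: 3=3.
A is at least as good everywhere and strictly better somewhere (tied only at R), so A weakly but not strictly dominates C.

A weakly dominates C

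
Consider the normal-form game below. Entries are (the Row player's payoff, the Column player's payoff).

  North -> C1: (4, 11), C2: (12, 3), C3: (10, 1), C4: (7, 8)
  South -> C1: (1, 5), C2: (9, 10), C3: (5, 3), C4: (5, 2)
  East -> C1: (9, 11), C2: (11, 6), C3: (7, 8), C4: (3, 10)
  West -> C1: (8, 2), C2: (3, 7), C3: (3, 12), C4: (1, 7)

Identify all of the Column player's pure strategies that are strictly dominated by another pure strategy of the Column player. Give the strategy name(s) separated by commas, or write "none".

C1: no other strategy beats it everywhere (C2 at North (11>3); C3 at North (11>1); C4 at North (11>8)).
C2: no other strategy beats it everywhere (C1 at South (10>5); C3 at North (3>1); C4 at South (10>2)).
C3: no other strategy beats it everywhere (C1 at West (12>2); C2 at East (8>6); C4 at South (3>2)).
C4 is not dominated — it holds its own against C1 at West (7>2); C2 at North (8>3); C3 at North (8>1).

none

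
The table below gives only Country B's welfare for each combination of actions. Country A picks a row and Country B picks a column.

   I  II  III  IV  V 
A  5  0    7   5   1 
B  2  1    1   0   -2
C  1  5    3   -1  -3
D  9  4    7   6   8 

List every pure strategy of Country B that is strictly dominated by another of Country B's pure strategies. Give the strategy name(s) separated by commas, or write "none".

IV, V

I: no other strategy beats it everywhere (II at A (5>0); III at B (2>1); IV at A (5=5); V at A (5>1)).
II: no other strategy beats it everywhere (I at C (5>1); III at B (1=1); IV at B (1>0); V at B (1>-2)).
III is not dominated — it holds its own against I at A (7>5); II at A (7>0); IV at A (7>5); V at A (7>1).
III strictly dominates IV — A: 7>5, B: 1>0, C: 3>-1, D: 7>6.
V: dominated, since I does at least as well everywhere (A: 5>1, B: 2>-2, C: 1>-3, D: 9>8).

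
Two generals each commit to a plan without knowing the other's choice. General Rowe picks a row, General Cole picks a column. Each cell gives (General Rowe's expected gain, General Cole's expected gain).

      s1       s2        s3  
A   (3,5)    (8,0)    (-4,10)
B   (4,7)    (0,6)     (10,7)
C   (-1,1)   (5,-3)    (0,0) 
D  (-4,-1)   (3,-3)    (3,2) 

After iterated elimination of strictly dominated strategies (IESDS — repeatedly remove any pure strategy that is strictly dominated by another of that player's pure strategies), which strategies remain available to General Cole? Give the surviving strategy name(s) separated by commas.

Column s2 is eliminated: s1 beats it against every remaining row (A: 5>0, B: 7>6, C: 1>-3, D: -1>-3).
General Rowe's strategy A is strictly dominated by B (s1: 4>3, s3: 10>-4) and is removed.
Row C is eliminated: B beats it against every remaining column (s1: 4>-1, s3: 10>0).
Row D is eliminated: B beats it against every remaining column (s1: 4>-4, s3: 10>3).
Among the remaining strategies, none is strictly dominated by another pure strategy of the same player, so the elimination stops.
Surviving strategies — General Rowe: {B}; General Cole: {s1, s3}.

s1, s3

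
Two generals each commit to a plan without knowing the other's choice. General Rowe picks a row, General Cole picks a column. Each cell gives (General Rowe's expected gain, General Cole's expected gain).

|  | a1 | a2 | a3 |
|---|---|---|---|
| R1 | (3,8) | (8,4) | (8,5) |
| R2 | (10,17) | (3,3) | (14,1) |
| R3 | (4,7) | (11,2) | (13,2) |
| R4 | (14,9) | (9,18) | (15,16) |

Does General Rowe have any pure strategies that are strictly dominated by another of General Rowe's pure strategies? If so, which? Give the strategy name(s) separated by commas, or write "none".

R1, R2

R1 is strictly dominated by R3 (a1: 4>3, a2: 11>8, a3: 13>8).
R4 strictly dominates R2 — a1: 14>10, a2: 9>3, a3: 15>14.
R3: no other strategy beats it everywhere (R1 at a1 (4>3); R2 at a2 (11>3); R4 at a2 (11>9)).
R4 is not dominated — it holds its own against R1 at a1 (14>3); R2 at a1 (14>10); R3 at a1 (14>4).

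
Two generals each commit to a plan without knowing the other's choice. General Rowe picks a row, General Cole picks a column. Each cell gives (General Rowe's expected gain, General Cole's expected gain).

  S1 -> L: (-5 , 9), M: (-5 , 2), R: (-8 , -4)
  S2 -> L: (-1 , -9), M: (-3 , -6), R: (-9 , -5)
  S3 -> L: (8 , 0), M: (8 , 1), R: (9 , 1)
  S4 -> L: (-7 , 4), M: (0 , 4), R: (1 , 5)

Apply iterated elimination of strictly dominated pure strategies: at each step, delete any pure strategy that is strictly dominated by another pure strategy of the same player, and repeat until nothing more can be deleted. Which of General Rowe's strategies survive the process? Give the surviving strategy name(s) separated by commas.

For General Rowe, S3 strictly dominates S1 on the remaining columns (L: 8>-5, M: 8>-5, R: 9>-8); eliminate S1.
General Rowe's strategy S2 is strictly dominated by S3 (L: 8>-1, M: 8>-3, R: 9>-9) and is removed.
General Rowe's strategy S4 is strictly dominated by S3 (L: 8>-7, M: 8>0, R: 9>1) and is removed.
Column L is eliminated: M beats it against every remaining row (S3: 1>0).
Among the remaining strategies, none is strictly dominated by another pure strategy of the same player, so the elimination stops.
Surviving strategies — General Rowe: {S3}; General Cole: {M, R}.

S3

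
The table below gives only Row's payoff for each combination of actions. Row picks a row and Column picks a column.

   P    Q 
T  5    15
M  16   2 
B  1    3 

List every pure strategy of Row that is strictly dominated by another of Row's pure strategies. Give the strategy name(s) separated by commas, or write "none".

T is not dominated — it holds its own against M at Q (15>2); B at P (5>1).
M is not dominated — it holds its own against T at P (16>5); B at P (16>1).
B is strictly dominated by T (P: 5>1, Q: 15>3).

B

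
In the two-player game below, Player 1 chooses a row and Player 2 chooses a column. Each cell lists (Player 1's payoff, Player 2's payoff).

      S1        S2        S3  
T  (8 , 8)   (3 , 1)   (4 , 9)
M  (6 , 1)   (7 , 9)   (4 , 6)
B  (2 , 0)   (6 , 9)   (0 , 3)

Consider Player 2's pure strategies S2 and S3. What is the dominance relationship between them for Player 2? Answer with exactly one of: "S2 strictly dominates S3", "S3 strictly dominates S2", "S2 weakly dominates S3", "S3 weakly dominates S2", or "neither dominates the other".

Compare S2 to S3 across each opponent action: T: 1<9, M: 9>6, B: 9>3.
S2 does better at M, B but worse at T; neither strategy dominates the other.

neither dominates the other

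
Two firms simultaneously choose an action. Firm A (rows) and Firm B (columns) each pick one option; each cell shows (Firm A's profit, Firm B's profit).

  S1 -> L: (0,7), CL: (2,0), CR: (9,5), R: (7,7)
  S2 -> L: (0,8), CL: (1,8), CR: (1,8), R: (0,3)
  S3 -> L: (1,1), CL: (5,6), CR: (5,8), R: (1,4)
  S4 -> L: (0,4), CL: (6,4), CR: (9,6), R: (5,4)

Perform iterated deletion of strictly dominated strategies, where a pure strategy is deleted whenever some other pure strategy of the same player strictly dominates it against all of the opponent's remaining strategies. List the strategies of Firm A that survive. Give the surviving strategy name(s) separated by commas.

S1, S3, S4

For Firm A, S3 strictly dominates S2 on the remaining columns (L: 1>0, CL: 5>1, CR: 5>1, R: 1>0); eliminate S2.
Firm B's strategy CL is strictly dominated by CR (S1: 5>0, S3: 8>6, S4: 6>4) and is removed.
Among the remaining strategies, none is strictly dominated by another pure strategy of the same player, so the elimination stops.
Surviving strategies — Firm A: {S1, S3, S4}; Firm B: {L, CR, R}.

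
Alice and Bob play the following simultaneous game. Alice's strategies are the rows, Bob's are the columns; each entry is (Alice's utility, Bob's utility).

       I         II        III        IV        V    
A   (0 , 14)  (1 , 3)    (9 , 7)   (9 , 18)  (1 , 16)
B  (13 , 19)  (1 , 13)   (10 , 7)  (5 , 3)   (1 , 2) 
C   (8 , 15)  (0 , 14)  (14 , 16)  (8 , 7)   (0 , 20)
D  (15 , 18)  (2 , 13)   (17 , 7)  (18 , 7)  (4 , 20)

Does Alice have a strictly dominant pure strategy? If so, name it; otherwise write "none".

D

D vs A: I: 15>0, II: 2>1, III: 17>9, IV: 18>9, V: 4>1.
D vs B: I: 15>13, II: 2>1, III: 17>10, IV: 18>5, V: 4>1.
D vs C: I: 15>8, II: 2>0, III: 17>14, IV: 18>8, V: 4>0.
D strictly beats every other strategy against every opponent action, so it is strictly dominant.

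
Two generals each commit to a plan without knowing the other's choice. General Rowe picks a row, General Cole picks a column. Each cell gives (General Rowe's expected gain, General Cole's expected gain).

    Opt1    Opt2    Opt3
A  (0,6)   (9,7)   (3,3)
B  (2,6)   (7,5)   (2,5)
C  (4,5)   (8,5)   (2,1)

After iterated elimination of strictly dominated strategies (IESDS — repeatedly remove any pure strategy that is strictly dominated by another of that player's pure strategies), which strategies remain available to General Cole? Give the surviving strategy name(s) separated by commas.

Opt1, Opt2

For General Cole, Opt1 strictly dominates Opt3 on the remaining rows (A: 6>3, B: 6>5, C: 5>1); eliminate Opt3.
For General Rowe, C strictly dominates B on the remaining columns (Opt1: 4>2, Opt2: 8>7); eliminate B.
Among the remaining strategies, none is strictly dominated by another pure strategy of the same player, so the elimination stops.
Surviving strategies — General Rowe: {A, C}; General Cole: {Opt1, Opt2}.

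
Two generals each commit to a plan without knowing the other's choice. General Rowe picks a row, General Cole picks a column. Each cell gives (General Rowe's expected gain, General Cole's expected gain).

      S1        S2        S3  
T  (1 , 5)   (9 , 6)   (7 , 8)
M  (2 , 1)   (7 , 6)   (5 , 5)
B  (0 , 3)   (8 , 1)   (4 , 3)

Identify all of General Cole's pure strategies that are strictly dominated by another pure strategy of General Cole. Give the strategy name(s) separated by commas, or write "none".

none

Nothing dominates S1: S2 at B (3>1); S3 at B (3=3).
Nothing dominates S2: S1 at T (6>5); S3 at M (6>5).
Nothing dominates S3: S1 at T (8>5); S2 at T (8>6).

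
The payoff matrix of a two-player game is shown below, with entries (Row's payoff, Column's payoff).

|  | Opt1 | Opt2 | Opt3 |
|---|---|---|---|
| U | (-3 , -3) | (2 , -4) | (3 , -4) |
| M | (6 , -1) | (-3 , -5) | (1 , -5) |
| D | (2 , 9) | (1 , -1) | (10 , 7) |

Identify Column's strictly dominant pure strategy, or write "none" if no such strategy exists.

Opt1 vs Opt2: U: -3>-4, M: -1>-5, D: 9>-1.
Opt1 vs Opt3: U: -3>-4, M: -1>-5, D: 9>7.
Opt1 strictly beats every other strategy against every opponent action, so it is strictly dominant.

Opt1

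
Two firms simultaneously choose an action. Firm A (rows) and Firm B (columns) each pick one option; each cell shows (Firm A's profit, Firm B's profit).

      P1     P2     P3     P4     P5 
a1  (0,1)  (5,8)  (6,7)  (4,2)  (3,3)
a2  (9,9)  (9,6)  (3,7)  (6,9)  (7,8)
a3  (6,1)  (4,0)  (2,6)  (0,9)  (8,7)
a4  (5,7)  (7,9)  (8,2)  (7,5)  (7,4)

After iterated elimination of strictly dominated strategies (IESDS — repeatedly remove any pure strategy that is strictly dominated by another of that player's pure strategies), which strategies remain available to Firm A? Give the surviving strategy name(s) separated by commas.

For Firm A, a4 strictly dominates a1 on the remaining columns (P1: 5>0, P2: 7>5, P3: 8>6, P4: 7>4, P5: 7>3); eliminate a1.
For Firm B, P4 strictly dominates P3 on the remaining rows (a2: 9>7, a3: 9>6, a4: 5>2); eliminate P3.
Column P5 is eliminated: P4 beats it against every remaining row (a2: 9>8, a3: 9>7, a4: 5>4).
Row a3 is eliminated: a2 beats it against every remaining column (P1: 9>6, P2: 9>4, P4: 6>0).
Among the remaining strategies, none is strictly dominated by another pure strategy of the same player, so the elimination stops.
Surviving strategies — Firm A: {a2, a4}; Firm B: {P1, P2, P4}.

a2, a4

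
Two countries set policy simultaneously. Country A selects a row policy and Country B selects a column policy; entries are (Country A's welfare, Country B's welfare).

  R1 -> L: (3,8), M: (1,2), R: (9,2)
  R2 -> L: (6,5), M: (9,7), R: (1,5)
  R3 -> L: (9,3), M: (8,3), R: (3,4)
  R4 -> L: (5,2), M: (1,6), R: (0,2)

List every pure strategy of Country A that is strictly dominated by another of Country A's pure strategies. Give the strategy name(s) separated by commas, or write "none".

R4

R1: no other strategy beats it everywhere (R2 at R (9>1); R3 at R (9>3); R4 at M (1=1)).
R2: no other strategy beats it everywhere (R1 at L (6>3); R3 at M (9>8); R4 at L (6>5)).
R3: no other strategy beats it everywhere (R1 at L (9>3); R2 at L (9>6); R4 at L (9>5)).
R4: dominated, since R2 does at least as well everywhere (L: 6>5, M: 9>1, R: 1>0).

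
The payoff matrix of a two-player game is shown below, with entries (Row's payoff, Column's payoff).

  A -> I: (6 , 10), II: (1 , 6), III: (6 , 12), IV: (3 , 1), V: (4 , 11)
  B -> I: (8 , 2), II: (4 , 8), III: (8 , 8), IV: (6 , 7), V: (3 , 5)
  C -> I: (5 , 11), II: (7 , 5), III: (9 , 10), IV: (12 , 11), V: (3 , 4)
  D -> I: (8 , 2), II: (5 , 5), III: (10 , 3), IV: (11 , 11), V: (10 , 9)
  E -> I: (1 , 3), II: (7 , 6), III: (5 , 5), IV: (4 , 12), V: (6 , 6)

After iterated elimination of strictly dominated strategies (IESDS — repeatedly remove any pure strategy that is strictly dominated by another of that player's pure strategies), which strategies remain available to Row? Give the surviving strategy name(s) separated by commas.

For Row, D strictly dominates A on the remaining columns (I: 8>6, II: 5>1, III: 10>6, IV: 11>3, V: 10>4); eliminate A.
Column V is eliminated: IV beats it against every remaining row (B: 7>5, C: 11>4, D: 11>9, E: 12>6).
Among the remaining strategies, none is strictly dominated by another pure strategy of the same player, so the elimination stops.
Surviving strategies — Row: {B, C, D, E}; Column: {I, II, III, IV}.

B, C, D, E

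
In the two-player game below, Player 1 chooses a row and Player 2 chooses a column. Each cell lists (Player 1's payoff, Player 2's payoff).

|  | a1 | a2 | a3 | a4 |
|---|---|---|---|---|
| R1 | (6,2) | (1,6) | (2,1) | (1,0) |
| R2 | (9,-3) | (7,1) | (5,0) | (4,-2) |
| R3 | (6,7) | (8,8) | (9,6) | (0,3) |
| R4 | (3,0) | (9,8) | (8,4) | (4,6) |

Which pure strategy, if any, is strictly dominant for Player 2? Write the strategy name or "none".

a2 vs a1: R1: 6>2, R2: 1>-3, R3: 8>7, R4: 8>0.
a2 vs a3: R1: 6>1, R2: 1>0, R3: 8>6, R4: 8>4.
a2 vs a4: R1: 6>0, R2: 1>-2, R3: 8>3, R4: 8>6.
a2 strictly beats every other strategy against every opponent action, so it is strictly dominant.

a2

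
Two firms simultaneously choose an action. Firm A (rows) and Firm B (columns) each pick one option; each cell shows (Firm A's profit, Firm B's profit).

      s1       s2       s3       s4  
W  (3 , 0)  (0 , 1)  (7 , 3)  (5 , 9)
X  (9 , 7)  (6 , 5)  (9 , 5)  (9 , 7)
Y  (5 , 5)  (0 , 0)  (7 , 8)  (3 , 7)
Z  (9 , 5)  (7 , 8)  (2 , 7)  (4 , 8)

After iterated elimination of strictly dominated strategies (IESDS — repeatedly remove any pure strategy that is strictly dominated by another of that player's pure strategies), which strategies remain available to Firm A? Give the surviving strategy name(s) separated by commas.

X, Z

For Firm A, X strictly dominates W on the remaining columns (s1: 9>3, s2: 6>0, s3: 9>7, s4: 9>5); eliminate W.
Row Y is eliminated: X beats it against every remaining column (s1: 9>5, s2: 6>0, s3: 9>7, s4: 9>3).
Firm B's strategy s3 is strictly dominated by s4 (X: 7>5, Z: 8>7) and is removed.
Among the remaining strategies, none is strictly dominated by another pure strategy of the same player, so the elimination stops.
Surviving strategies — Firm A: {X, Z}; Firm B: {s1, s2, s4}.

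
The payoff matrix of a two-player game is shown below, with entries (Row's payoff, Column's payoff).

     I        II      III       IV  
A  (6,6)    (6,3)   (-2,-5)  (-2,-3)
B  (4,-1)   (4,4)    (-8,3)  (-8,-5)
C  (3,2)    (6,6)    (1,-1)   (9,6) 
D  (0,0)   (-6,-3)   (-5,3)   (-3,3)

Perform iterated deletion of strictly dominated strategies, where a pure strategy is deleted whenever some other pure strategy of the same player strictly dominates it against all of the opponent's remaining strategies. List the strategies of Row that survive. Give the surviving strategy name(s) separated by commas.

Row B is eliminated: A beats it against every remaining column (I: 6>4, II: 6>4, III: -2>-8, IV: -2>-8).
For Row, A strictly dominates D on the remaining columns (I: 6>0, II: 6>-6, III: -2>-5, IV: -2>-3); eliminate D.
Column III is eliminated: I beats it against every remaining row (A: 6>-5, C: 2>-1).
Among the remaining strategies, none is strictly dominated by another pure strategy of the same player, so the elimination stops.
Surviving strategies — Row: {A, C}; Column: {I, II, IV}.

A, C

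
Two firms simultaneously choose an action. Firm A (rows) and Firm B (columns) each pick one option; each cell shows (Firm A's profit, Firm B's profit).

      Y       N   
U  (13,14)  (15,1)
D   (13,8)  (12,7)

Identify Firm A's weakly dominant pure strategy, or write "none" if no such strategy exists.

U vs D: Y: 13=13, N: 15>12.
U is at least as good as every other strategy against every opponent action, so it is weakly dominant.

U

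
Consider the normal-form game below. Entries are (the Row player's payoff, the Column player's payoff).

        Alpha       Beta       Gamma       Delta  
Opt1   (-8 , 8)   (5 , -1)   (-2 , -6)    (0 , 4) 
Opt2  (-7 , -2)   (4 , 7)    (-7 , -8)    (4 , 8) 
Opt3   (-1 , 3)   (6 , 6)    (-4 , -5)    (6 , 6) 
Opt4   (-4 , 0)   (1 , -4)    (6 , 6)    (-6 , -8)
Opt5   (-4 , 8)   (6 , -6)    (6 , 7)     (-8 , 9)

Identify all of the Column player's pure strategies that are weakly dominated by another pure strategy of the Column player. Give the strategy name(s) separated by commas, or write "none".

Nothing dominates Alpha: Beta at Opt1 (8>-1); Gamma at Opt1 (8>-6); Delta at Opt1 (8>4).
Beta: no other strategy beats it everywhere (Alpha at Opt2 (7>-2); Gamma at Opt1 (-1>-6); Delta at Opt4 (-4>-8)).
Gamma: no other strategy beats it everywhere (Alpha at Opt4 (6>0); Beta at Opt4 (6>-4); Delta at Opt4 (6>-8)).
Delta: no other strategy beats it everywhere (Alpha at Opt2 (8>-2); Beta at Opt1 (4>-1); Gamma at Opt1 (4>-6)).

none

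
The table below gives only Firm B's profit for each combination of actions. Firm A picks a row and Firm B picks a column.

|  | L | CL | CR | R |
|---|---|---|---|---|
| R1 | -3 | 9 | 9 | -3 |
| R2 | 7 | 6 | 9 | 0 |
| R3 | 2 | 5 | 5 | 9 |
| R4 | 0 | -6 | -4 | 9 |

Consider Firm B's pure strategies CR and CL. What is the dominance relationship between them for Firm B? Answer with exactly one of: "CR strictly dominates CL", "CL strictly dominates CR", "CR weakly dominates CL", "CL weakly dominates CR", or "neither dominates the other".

Compare CR to CL across each opponent action: R1: 9=9, R2: 9>6, R3: 5=5, R4: -4>-6.
CR is at least as good everywhere and strictly better somewhere (tied only at R1, R3), so CR weakly but not strictly dominates CL.

CR weakly dominates CL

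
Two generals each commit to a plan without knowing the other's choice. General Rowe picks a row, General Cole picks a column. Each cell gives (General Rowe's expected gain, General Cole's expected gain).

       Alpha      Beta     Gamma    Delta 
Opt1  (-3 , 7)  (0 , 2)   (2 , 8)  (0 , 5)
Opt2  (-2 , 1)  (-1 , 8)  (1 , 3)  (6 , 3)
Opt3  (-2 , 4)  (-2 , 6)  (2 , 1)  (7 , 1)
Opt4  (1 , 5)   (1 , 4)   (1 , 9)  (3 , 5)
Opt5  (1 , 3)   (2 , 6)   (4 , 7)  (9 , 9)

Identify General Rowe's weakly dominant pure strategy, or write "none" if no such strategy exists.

Opt5

Opt5 vs Opt1: Alpha: 1>-3, Beta: 2>0, Gamma: 4>2, Delta: 9>0.
Opt5 vs Opt2: Alpha: 1>-2, Beta: 2>-1, Gamma: 4>1, Delta: 9>6.
Opt5 vs Opt3: Alpha: 1>-2, Beta: 2>-2, Gamma: 4>2, Delta: 9>7.
Opt5 vs Opt4: Alpha: 1=1, Beta: 2>1, Gamma: 4>1, Delta: 9>3.
Opt5 is at least as good as every other strategy against every opponent action, so it is weakly dominant.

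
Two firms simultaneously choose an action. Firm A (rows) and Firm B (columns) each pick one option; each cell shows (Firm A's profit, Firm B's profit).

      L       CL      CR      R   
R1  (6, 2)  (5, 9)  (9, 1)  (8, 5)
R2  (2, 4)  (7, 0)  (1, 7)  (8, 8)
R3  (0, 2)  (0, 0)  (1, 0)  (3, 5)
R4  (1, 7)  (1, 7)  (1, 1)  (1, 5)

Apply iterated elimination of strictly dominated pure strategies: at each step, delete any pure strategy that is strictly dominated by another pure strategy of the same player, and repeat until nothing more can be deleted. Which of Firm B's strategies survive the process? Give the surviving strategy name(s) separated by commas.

CL, R

For Firm A, R1 strictly dominates R3 on the remaining columns (L: 6>0, CL: 5>0, CR: 9>1, R: 8>3); eliminate R3.
Row R4 is eliminated: R1 beats it against every remaining column (L: 6>1, CL: 5>1, CR: 9>1, R: 8>1).
For Firm B, R strictly dominates L on the remaining rows (R1: 5>2, R2: 8>4); eliminate L.
For Firm B, R strictly dominates CR on the remaining rows (R1: 5>1, R2: 8>7); eliminate CR.
Among the remaining strategies, none is strictly dominated by another pure strategy of the same player, so the elimination stops.
Surviving strategies — Firm A: {R1, R2}; Firm B: {CL, R}.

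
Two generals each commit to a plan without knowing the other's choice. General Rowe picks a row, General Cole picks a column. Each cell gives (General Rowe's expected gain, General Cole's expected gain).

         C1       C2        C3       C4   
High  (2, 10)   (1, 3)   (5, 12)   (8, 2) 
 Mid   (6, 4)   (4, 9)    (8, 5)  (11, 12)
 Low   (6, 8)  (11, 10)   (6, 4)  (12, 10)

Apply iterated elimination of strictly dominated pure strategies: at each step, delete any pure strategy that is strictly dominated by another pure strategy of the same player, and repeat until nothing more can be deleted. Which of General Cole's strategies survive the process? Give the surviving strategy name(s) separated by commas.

Row High is eliminated: Mid beats it against every remaining column (C1: 6>2, C2: 4>1, C3: 8>5, C4: 11>8).
General Cole's strategy C1 is strictly dominated by C2 (Mid: 9>4, Low: 10>8) and is removed.
General Cole's strategy C3 is strictly dominated by C2 (Mid: 9>5, Low: 10>4) and is removed.
Row Mid is eliminated: Low beats it against every remaining column (C2: 11>4, C4: 12>11).
Among the remaining strategies, none is strictly dominated by another pure strategy of the same player, so the elimination stops.
Surviving strategies — General Rowe: {Low}; General Cole: {C2, C4}.

C2, C4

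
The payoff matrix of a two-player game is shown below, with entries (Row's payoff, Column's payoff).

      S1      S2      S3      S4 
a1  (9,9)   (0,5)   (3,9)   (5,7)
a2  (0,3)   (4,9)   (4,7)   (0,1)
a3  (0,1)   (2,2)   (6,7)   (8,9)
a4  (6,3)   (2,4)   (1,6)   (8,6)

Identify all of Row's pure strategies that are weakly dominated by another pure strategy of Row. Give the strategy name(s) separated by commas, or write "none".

Nothing dominates a1: a2 at S1 (9>0); a3 at S1 (9>0); a4 at S1 (9>6).
a2: no other strategy beats it everywhere (a1 at S2 (4>0); a3 at S2 (4>2); a4 at S2 (4>2)).
a3: no other strategy beats it everywhere (a1 at S2 (2>0); a2 at S3 (6>4); a4 at S3 (6>1)).
a4 is not dominated — it holds its own against a1 at S2 (2>0); a2 at S1 (6>0); a3 at S1 (6>0).

none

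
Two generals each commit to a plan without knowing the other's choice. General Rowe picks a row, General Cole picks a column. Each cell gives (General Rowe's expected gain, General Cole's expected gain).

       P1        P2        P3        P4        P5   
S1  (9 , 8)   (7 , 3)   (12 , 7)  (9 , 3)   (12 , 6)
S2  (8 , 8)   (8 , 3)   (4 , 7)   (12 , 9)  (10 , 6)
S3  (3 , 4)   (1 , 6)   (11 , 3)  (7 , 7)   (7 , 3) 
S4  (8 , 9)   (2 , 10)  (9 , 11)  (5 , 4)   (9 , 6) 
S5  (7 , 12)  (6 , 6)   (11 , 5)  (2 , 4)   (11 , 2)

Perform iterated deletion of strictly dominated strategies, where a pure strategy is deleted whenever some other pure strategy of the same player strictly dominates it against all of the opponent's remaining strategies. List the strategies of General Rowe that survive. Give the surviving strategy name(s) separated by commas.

General Rowe's strategy S3 is strictly dominated by S1 (P1: 9>3, P2: 7>1, P3: 12>11, P4: 9>7, P5: 12>7) and is removed.
General Rowe's strategy S4 is strictly dominated by S1 (P1: 9>8, P2: 7>2, P3: 12>9, P4: 9>5, P5: 12>9) and is removed.
For General Rowe, S1 strictly dominates S5 on the remaining columns (P1: 9>7, P2: 7>6, P3: 12>11, P4: 9>2, P5: 12>11); eliminate S5.
For General Cole, P1 strictly dominates P2 on the remaining rows (S1: 8>3, S2: 8>3); eliminate P2.
For General Cole, P1 strictly dominates P3 on the remaining rows (S1: 8>7, S2: 8>7); eliminate P3.
General Cole's strategy P5 is strictly dominated by P1 (S1: 8>6, S2: 8>6) and is removed.
Among the remaining strategies, none is strictly dominated by another pure strategy of the same player, so the elimination stops.
Surviving strategies — General Rowe: {S1, S2}; General Cole: {P1, P4}.

S1, S2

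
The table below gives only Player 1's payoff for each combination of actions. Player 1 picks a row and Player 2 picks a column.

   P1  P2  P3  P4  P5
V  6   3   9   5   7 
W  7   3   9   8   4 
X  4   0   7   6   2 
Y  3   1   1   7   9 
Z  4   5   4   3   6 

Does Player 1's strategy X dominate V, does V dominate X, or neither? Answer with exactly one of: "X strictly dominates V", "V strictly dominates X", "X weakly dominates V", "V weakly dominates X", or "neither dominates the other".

X's payoffs vs V's, by Player 2's action — P1: 4<6, P2: 0<3, P3: 7<9, P4: 6>5, P5: 2<7.
X does better at P4 but worse at P1, P2, P3, P5; neither strategy dominates the other.

neither dominates the other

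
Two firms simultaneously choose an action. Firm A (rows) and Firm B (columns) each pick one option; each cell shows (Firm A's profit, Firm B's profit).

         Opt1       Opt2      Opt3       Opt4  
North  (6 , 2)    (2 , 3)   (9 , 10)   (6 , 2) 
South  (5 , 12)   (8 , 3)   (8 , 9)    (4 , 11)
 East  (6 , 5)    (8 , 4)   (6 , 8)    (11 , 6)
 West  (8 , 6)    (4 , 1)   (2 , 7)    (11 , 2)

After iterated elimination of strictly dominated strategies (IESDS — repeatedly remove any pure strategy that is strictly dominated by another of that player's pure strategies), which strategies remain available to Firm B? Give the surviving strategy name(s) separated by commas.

Firm B's strategy Opt2 is strictly dominated by Opt3 (North: 10>3, South: 9>3, East: 8>4, West: 7>1) and is removed.
For Firm A, North strictly dominates South on the remaining columns (Opt1: 6>5, Opt3: 9>8, Opt4: 6>4); eliminate South.
For Firm B, Opt3 strictly dominates Opt1 on the remaining rows (North: 10>2, East: 8>5, West: 7>6); eliminate Opt1.
For Firm B, Opt3 strictly dominates Opt4 on the remaining rows (North: 10>2, East: 8>6, West: 7>2); eliminate Opt4.
Row East is eliminated: North beats it against every remaining column (Opt3: 9>6).
For Firm A, North strictly dominates West on the remaining columns (Opt3: 9>2); eliminate West.
Among the remaining strategies, none is strictly dominated by another pure strategy of the same player, so the elimination stops.
Surviving strategies — Firm A: {North}; Firm B: {Opt3}.

Opt3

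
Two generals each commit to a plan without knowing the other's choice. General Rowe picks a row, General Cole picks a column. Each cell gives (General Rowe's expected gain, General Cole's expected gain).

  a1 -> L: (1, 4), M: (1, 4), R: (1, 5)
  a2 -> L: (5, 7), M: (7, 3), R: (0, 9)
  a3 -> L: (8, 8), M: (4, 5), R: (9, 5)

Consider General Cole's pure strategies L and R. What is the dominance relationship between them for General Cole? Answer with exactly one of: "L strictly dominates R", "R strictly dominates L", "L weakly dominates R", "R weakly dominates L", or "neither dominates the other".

neither dominates the other

L's payoffs vs R's, by General Rowe's action — a1: 4<5, a2: 7<9, a3: 8>5.
L does better at a3 but worse at a1, a2; neither strategy dominates the other.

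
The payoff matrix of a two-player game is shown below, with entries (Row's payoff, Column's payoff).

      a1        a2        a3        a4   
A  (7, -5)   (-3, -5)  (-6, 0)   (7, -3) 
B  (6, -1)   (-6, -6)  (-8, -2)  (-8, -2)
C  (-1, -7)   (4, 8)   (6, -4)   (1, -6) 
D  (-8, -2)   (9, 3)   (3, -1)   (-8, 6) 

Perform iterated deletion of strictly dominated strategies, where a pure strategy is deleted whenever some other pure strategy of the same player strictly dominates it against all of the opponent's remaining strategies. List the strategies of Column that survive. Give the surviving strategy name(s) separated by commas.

Row B is eliminated: A beats it against every remaining column (a1: 7>6, a2: -3>-6, a3: -6>-8, a4: 7>-8).
Column a1 is eliminated: a3 beats it against every remaining row (A: 0>-5, C: -4>-7, D: -1>-2).
Among the remaining strategies, none is strictly dominated by another pure strategy of the same player, so the elimination stops.
Surviving strategies — Row: {A, C, D}; Column: {a2, a3, a4}.

a2, a3, a4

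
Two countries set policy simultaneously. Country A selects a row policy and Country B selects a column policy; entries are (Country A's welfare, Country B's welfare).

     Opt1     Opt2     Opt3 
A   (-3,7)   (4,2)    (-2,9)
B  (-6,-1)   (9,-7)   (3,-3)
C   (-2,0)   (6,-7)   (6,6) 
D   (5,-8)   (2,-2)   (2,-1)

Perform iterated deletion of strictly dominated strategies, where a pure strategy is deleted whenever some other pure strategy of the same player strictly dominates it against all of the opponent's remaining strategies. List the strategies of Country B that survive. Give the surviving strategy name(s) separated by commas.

Opt3

Row A is eliminated: C beats it against every remaining column (Opt1: -2>-3, Opt2: 6>4, Opt3: 6>-2).
Country B's strategy Opt2 is strictly dominated by Opt3 (B: -3>-7, C: 6>-7, D: -1>-2) and is removed.
Country A's strategy B is strictly dominated by C (Opt1: -2>-6, Opt3: 6>3) and is removed.
Country B's strategy Opt1 is strictly dominated by Opt3 (C: 6>0, D: -1>-8) and is removed.
Country A's strategy D is strictly dominated by C (Opt3: 6>2) and is removed.
Among the remaining strategies, none is strictly dominated by another pure strategy of the same player, so the elimination stops.
Surviving strategies — Country A: {C}; Country B: {Opt3}.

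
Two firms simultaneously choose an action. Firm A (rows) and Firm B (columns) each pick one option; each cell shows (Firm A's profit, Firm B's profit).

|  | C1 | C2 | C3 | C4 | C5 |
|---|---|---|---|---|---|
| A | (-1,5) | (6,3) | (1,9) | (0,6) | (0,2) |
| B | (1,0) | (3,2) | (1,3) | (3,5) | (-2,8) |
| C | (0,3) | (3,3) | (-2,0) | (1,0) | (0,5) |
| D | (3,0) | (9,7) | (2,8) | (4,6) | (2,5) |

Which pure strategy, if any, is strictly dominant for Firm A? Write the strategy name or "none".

D

D vs A: C1: 3>-1, C2: 9>6, C3: 2>1, C4: 4>0, C5: 2>0.
D vs B: C1: 3>1, C2: 9>3, C3: 2>1, C4: 4>3, C5: 2>-2.
D vs C: C1: 3>0, C2: 9>3, C3: 2>-2, C4: 4>1, C5: 2>0.
D strictly beats every other strategy against every opponent action, so it is strictly dominant.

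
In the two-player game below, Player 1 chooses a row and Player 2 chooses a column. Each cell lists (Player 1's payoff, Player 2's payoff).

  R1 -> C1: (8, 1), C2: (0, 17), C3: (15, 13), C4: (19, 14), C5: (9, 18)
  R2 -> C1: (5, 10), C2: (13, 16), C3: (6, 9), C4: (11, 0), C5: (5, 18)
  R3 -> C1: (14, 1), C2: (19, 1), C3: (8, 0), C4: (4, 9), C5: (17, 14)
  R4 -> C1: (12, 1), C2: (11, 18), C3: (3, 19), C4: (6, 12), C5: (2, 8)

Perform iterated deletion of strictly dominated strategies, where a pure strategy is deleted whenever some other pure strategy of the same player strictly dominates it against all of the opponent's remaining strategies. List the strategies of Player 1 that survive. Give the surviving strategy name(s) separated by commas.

Column C1 is eliminated: C5 beats it against every remaining row (R1: 18>1, R2: 18>10, R3: 14>1, R4: 8>1).
Row R4 is eliminated: R2 beats it against every remaining column (C2: 13>11, C3: 6>3, C4: 11>6, C5: 5>2).
Player 2's strategy C2 is strictly dominated by C5 (R1: 18>17, R2: 18>16, R3: 14>1) and is removed.
Player 1's strategy R2 is strictly dominated by R1 (C3: 15>6, C4: 19>11, C5: 9>5) and is removed.
Column C3 is eliminated: C4 beats it against every remaining row (R1: 14>13, R3: 9>0).
Player 2's strategy C4 is strictly dominated by C5 (R1: 18>14, R3: 14>9) and is removed.
Player 1's strategy R1 is strictly dominated by R3 (C5: 17>9) and is removed.
Among the remaining strategies, none is strictly dominated by another pure strategy of the same player, so the elimination stops.
Surviving strategies — Player 1: {R3}; Player 2: {C5}.

R3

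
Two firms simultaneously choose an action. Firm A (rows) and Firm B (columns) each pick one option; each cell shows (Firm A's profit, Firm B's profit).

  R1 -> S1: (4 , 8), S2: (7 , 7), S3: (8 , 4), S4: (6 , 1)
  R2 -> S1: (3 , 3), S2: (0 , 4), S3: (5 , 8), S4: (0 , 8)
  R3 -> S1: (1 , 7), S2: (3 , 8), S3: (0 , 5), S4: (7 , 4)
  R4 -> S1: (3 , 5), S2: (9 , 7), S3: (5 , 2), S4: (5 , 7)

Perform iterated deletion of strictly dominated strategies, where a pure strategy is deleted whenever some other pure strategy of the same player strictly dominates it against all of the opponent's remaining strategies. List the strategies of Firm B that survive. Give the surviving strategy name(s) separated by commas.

S1, S2, S4

Firm A's strategy R2 is strictly dominated by R1 (S1: 4>3, S2: 7>0, S3: 8>5, S4: 6>0) and is removed.
Firm B's strategy S3 is strictly dominated by S1 (R1: 8>4, R3: 7>5, R4: 5>2) and is removed.
Among the remaining strategies, none is strictly dominated by another pure strategy of the same player, so the elimination stops.
Surviving strategies — Firm A: {R1, R3, R4}; Firm B: {S1, S2, S4}.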